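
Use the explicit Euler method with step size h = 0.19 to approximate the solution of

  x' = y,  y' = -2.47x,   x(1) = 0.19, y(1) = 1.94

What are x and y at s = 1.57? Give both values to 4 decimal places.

1.2121, 1.1615

Euler on (x,y): x_{n+1} = x_n + h·x', y_{n+1} = y_n + h·y'.
1.000000: (0.190000, 1.940000); f=(1.940000, -0.469300) → (0.558600, 1.850833)
1.190000: (0.558600, 1.850833); f=(1.850833, -1.379742) → (0.910258, 1.588682)
1.380000: (0.910258, 1.588682); f=(1.588682, -2.248338) → (1.212108, 1.161498)
(x(1.57), y(1.57)) ≈ (1.2121, 1.1615)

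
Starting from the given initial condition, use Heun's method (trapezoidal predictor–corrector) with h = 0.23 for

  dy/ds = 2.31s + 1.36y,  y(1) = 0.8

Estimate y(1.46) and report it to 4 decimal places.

Heun: k1 = f(s_n, y_n); k2 = f(s_n + h, y_n + h·k1); y_{n+1} = y_n + (h/2)·(k1 + k2).
s=1.000000, y=0.800000:
  k1 = f(1.000000, 0.800000) = 3.398000
  k2 = f(1.230000, 1.581540) = 4.992194
  y ← 0.800000 + (0.23/2)·(3.398000 + 4.992194) = 1.764872
s=1.230000, y=1.764872:
  k1 = f(1.230000, 1.764872) = 5.241526
  k2 = f(1.460000, 2.970423) = 7.412376
  y ← 1.764872 + (0.23/2)·(5.241526 + 7.412376) = 3.220071
y(1.46) ≈ 3.2201

3.2201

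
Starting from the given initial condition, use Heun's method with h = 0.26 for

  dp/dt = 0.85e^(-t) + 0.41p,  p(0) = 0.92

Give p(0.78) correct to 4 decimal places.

Heun: k1 = f(t_n, p_n); k2 = f(t_n + h, p_n + h·k1); p_{n+1} = p_n + (h/2)·(k1 + k2).
t=0.000000, p=0.920000:
  k1 = f(0.000000, 0.920000) = 1.227200
  k2 = f(0.260000, 1.239072) = 1.163413
  p ← 0.920000 + (0.26/2)·(1.227200 + 1.163413) = 1.230780
t=0.260000, p=1.230780:
  k1 = f(0.260000, 1.230780) = 1.160014
  k2 = f(0.520000, 1.532383) = 1.133620
  p ← 1.230780 + (0.26/2)·(1.160014 + 1.133620) = 1.528952
t=0.520000, p=1.528952:
  k1 = f(0.520000, 1.528952) = 1.132213
  k2 = f(0.780000, 1.823327) = 1.137209
  p ← 1.528952 + (0.26/2)·(1.132213 + 1.137209) = 1.823977
p(0.78) ≈ 1.8240

1.8240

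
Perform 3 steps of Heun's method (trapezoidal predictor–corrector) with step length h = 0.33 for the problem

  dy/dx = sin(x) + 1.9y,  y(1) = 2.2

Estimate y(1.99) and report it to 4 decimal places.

15.8182

Heun: k1 = f(x_n, y_n); k2 = f(x_n + h, y_n + h·k1); y_{n+1} = y_n + (h/2)·(k1 + k2).
x=1.000000, y=2.200000:
  k1 = f(1.000000, 2.200000) = 5.021471
  k2 = f(1.330000, 3.857085) = 8.299611
  y ← 2.200000 + (0.33/2)·(5.021471 + 8.299611) = 4.397978
x=1.330000, y=4.397978:
  k1 = f(1.330000, 4.397978) = 9.327307
  k2 = f(1.660000, 7.475990) = 15.200405
  y ← 4.397978 + (0.33/2)·(9.327307 + 15.200405) = 8.445051
x=1.660000, y=8.445051:
  k1 = f(1.660000, 8.445051) = 17.041621
  k2 = f(1.990000, 14.068786) = 27.644107
  y ← 8.445051 + (0.33/2)·(17.041621 + 27.644107) = 15.818196
y(1.99) ≈ 15.8182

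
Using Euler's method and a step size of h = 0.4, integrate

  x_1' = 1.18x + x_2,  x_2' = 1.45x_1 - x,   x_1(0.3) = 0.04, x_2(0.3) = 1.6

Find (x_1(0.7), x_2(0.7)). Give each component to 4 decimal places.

0.8216, 1.5032

Euler on (x_1,x_2): x_1_{n+1} = x_1_n + h·x_1', x_2_{n+1} = x_2_n + h·x_2'.
0.300000: (0.040000, 1.600000); f=(1.954000, -0.242000) → (0.821600, 1.503200)
(x_1(0.7), x_2(0.7)) ≈ (0.8216, 1.5032)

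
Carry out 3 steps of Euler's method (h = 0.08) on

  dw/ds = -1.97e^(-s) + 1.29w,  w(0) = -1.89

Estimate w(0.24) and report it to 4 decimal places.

Euler: w_{n+1} = w_n + h·f(s_n, w_n).
s=0.000000, w=-1.890000: f=-4.408100 → w ← -1.890000 + 0.08·(-4.408100) = -2.242648
s=0.080000, w=-2.242648: f=-4.711555 → w ← -2.242648 + 0.08·(-4.711555) = -2.619572
s=0.160000, w=-2.619572: f=-5.057972 → w ← -2.619572 + 0.08·(-5.057972) = -3.024210
w(0.24) ≈ -3.0242

-3.0242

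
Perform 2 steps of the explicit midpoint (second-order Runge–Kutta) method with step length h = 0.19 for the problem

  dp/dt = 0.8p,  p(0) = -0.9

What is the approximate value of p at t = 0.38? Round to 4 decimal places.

Midpoint: k1 = f(t_n, p_n); k2 = f(t_n + h/2, p_n + (h/2)·k1); p_{n+1} = p_n + h·k2.
t=0.000000, p=-0.900000:
  k1 = f(0.000000, -0.900000) = -0.720000
  k2 = f(0.095000, -0.968400) = -0.774720
  p ← -0.900000 + 0.19·(-0.774720) = -1.047197
t=0.190000, p=-1.047197:
  k1 = f(0.190000, -1.047197) = -0.837757
  k2 = f(0.285000, -1.126784) = -0.901427
  p ← -1.047197 + 0.19·(-0.901427) = -1.218468
p(0.38) ≈ -1.2185

-1.2185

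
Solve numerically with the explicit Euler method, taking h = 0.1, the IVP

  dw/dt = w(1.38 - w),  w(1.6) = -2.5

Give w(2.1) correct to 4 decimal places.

Euler: w_{n+1} = w_n + h·f(t_n, w_n).
t=1.600000, w=-2.500000: f=-9.700000 → w ← -2.500000 + 0.1·(-9.700000) = -3.470000
t=1.700000, w=-3.470000: f=-16.829500 → w ← -3.470000 + 0.1·(-16.829500) = -5.152950
t=1.800000, w=-5.152950: f=-33.663965 → w ← -5.152950 + 0.1·(-33.663965) = -8.519346
t=1.900000, w=-8.519346: f=-84.335962 → w ← -8.519346 + 0.1·(-84.335962) = -16.952943
t=2.000000, w=-16.952943: f=-310.797328 → w ← -16.952943 + 0.1·(-310.797328) = -48.032675
w(2.1) ≈ -48.0327

-48.0327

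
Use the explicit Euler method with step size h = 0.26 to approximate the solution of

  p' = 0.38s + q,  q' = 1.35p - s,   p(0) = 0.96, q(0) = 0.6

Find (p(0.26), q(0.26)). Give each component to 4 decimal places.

1.1160, 0.9370

Euler on (p,q): p_{n+1} = p_n + h·p', q_{n+1} = q_n + h·q'.
0.000000: (0.960000, 0.600000); f=(0.600000, 1.296000) → (1.116000, 0.936960)
(p(0.26), q(0.26)) ≈ (1.1160, 0.9370)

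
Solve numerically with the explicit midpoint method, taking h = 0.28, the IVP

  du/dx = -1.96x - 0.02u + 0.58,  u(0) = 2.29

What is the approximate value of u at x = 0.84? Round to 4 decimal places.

Midpoint: k1 = f(x_n, u_n); k2 = f(x_n + h/2, u_n + (h/2)·k1); u_{n+1} = u_n + h·k2.
x=0.000000, u=2.290000:
  k1 = f(0.000000, 2.290000) = 0.534200
  k2 = f(0.140000, 2.364788) = 0.258304
  u ← 2.290000 + 0.28·0.258304 = 2.362325
x=0.280000, u=2.362325:
  k1 = f(0.280000, 2.362325) = -0.016047
  k2 = f(0.420000, 2.360079) = -0.290402
  u ← 2.362325 + 0.28·(-0.290402) = 2.281013
x=0.560000, u=2.281013:
  k1 = f(0.560000, 2.281013) = -0.563220
  k2 = f(0.700000, 2.202162) = -0.836043
  u ← 2.281013 + 0.28·(-0.836043) = 2.046921
u(0.84) ≈ 2.0469

2.0469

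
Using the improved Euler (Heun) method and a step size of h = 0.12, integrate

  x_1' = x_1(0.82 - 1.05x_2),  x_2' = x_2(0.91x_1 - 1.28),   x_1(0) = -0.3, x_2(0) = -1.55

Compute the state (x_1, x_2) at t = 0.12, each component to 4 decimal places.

Heun on (x_1,x_2): k1 = f(t_n, state_n); k2 = f(t_n + h, state_n + h·k1); state_{n+1} = state_n + (h/2)·(k1 + k2).
0.000000: (-0.300000, -1.550000)
  k1 = (-0.734250, 2.407150)
  predictor → (-0.388110, -1.261142)
  k2 = (-0.832185, 2.059672)
  → (-0.393986, -1.281991)
(x_1(0.12), x_2(0.12)) ≈ (-0.3940, -1.2820)

-0.3940, -1.2820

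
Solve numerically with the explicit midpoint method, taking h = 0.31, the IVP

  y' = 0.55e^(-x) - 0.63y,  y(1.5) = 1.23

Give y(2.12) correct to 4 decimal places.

Midpoint: k1 = f(x_n, y_n); k2 = f(x_n + h/2, y_n + (h/2)·k1); y_{n+1} = y_n + h·k2.
x=1.500000, y=1.230000:
  k1 = f(1.500000, 1.230000) = -0.652178
  k2 = f(1.655000, 1.128912) = -0.606114
  y ← 1.230000 + 0.31·(-0.606114) = 1.042105
x=1.810000, y=1.042105:
  k1 = f(1.810000, 1.042105) = -0.566516
  k2 = f(1.965000, 0.954295) = -0.524120
  y ← 1.042105 + 0.31·(-0.524120) = 0.879627
y(2.12) ≈ 0.8796

0.8796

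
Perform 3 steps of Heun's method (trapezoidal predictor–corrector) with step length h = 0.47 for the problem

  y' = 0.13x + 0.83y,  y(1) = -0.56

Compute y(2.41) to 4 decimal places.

Heun: k1 = f(x_n, y_n); k2 = f(x_n + h, y_n + h·k1); y_{n+1} = y_n + (h/2)·(k1 + k2).
x=1.000000, y=-0.560000:
  k1 = f(1.000000, -0.560000) = -0.334800
  k2 = f(1.470000, -0.717356) = -0.404305
  y ← -0.560000 + (0.47/2)·(-0.334800 + (-0.404305)) = -0.733690
x=1.470000, y=-0.733690:
  k1 = f(1.470000, -0.733690) = -0.417863
  k2 = f(1.940000, -0.930085) = -0.519771
  y ← -0.733690 + (0.47/2)·(-0.417863 + (-0.519771)) = -0.954034
x=1.940000, y=-0.954034:
  k1 = f(1.940000, -0.954034) = -0.539648
  k2 = f(2.410000, -1.207668) = -0.689065
  y ← -0.954034 + (0.47/2)·(-0.539648 + (-0.689065)) = -1.242781
y(2.41) ≈ -1.2428

-1.2428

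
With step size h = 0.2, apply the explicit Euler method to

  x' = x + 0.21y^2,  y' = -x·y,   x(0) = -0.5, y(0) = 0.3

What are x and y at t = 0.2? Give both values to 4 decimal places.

-0.5962, 0.3300

Euler on (x,y): x_{n+1} = x_n + h·x', y_{n+1} = y_n + h·y'.
0.000000: (-0.500000, 0.300000); f=(-0.481100, 0.150000) → (-0.596220, 0.330000)
(x(0.2), y(0.2)) ≈ (-0.5962, 0.3300)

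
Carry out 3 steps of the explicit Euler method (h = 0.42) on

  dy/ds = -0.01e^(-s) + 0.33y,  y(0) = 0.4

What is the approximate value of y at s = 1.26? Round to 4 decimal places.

Euler: y_{n+1} = y_n + h·f(s_n, y_n).
s=0.000000, y=0.400000: f=0.122000 → y ← 0.400000 + 0.42·0.122000 = 0.451240
s=0.420000, y=0.451240: f=0.142339 → y ← 0.451240 + 0.42·0.142339 = 0.511022
s=0.840000, y=0.511022: f=0.164320 → y ← 0.511022 + 0.42·0.164320 = 0.580037
y(1.26) ≈ 0.5800

0.5800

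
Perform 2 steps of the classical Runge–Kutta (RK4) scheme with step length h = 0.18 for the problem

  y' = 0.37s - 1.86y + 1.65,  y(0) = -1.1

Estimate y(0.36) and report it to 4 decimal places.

-0.1108

RK4: k1 = f(s_n, y_n); k2 = f(s_n + h/2, y_n + (h/2)·k1); k3 = f(s_n + h/2, y_n + (h/2)·k2); k4 = f(s_n + h, y_n + h·k3); y_{n+1} = y_n + (h/6)·(k1 + 2k2 + 2k3 + k4).
s=0.000000, y=-1.100000:
  k1 = f(0.000000, -1.100000) = 3.696000
  k2 = f(0.090000, -0.767360) = 3.110590
  k3 = f(0.090000, -0.820047) = 3.208587
  k4 = f(0.180000, -0.522454) = 2.688365
  y ← -1.100000 + (0.18/6)·(k1 + 2k2 + 2k3 + k4) = -0.529318
s=0.180000, y=-0.529318:
  k1 = f(0.180000, -0.529318) = 2.701132
  k2 = f(0.270000, -0.286217) = 2.282263
  k3 = f(0.270000, -0.323915) = 2.352382
  k4 = f(0.360000, -0.105890) = 1.980155
  y ← -0.529318 + (0.18/6)·(k1 + 2k2 + 2k3 + k4) = -0.110801
y(0.36) ≈ -0.1108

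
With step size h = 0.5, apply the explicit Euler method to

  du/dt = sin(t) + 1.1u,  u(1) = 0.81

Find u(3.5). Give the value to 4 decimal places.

Euler: u_{n+1} = u_n + h·f(t_n, u_n).
t=1.000000, u=0.810000: f=1.732471 → u ← 0.810000 + 0.5·1.732471 = 1.676235
t=1.500000, u=1.676235: f=2.841354 → u ← 1.676235 + 0.5·2.841354 = 3.096913
t=2.000000, u=3.096913: f=4.315901 → u ← 3.096913 + 0.5·4.315901 = 5.254863
t=2.500000, u=5.254863: f=6.378822 → u ← 5.254863 + 0.5·6.378822 = 8.444274
t=3.000000, u=8.444274: f=9.429821 → u ← 8.444274 + 0.5·9.429821 = 13.159185
u(3.5) ≈ 13.1592

13.1592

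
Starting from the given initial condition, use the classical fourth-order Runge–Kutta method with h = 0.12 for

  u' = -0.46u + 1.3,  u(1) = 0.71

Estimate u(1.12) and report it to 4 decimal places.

0.8236

RK4: k1 = f(s_n, u_n); k2 = f(s_n + h/2, u_n + (h/2)·k1); k3 = f(s_n + h/2, u_n + (h/2)·k2); k4 = f(s_n + h, u_n + h·k3); u_{n+1} = u_n + (h/6)·(k1 + 2k2 + 2k3 + k4).
s=1.000000, u=0.710000:
  k1 = f(1.000000, 0.710000) = 0.973400
  k2 = f(1.060000, 0.768404) = 0.946534
  k3 = f(1.060000, 0.766792) = 0.947276
  k4 = f(1.120000, 0.823673) = 0.921110
  u ← 0.710000 + (0.12/6)·(k1 + 2k2 + 2k3 + k4) = 0.823643
u(1.12) ≈ 0.8236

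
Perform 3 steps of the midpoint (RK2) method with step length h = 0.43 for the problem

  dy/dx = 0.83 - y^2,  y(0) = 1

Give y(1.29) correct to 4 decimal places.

Midpoint: k1 = f(x_n, y_n); k2 = f(x_n + h/2, y_n + (h/2)·k1); y_{n+1} = y_n + h·k2.
x=0.000000, y=1.000000:
  k1 = f(0.000000, 1.000000) = -0.170000
  k2 = f(0.215000, 0.963450) = -0.098236
  y ← 1.000000 + 0.43·(-0.098236) = 0.957759
x=0.430000, y=0.957759:
  k1 = f(0.430000, 0.957759) = -0.087301
  k2 = f(0.645000, 0.938989) = -0.051700
  y ← 0.957759 + 0.43·(-0.051700) = 0.935528
x=0.860000, y=0.935528:
  k1 = f(0.860000, 0.935528) = -0.045212
  k2 = f(1.075000, 0.925807) = -0.027119
  y ← 0.935528 + 0.43·(-0.027119) = 0.923867
y(1.29) ≈ 0.9239

0.9239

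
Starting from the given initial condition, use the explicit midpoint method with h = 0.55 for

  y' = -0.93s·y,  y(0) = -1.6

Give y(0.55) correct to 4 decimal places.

-1.3749

Midpoint: k1 = f(s_n, y_n); k2 = f(s_n + h/2, y_n + (h/2)·k1); y_{n+1} = y_n + h·k2.
s=0.000000, y=-1.600000:
  k1 = f(0.000000, -1.600000) = 0.000000
  k2 = f(0.275000, -1.600000) = 0.409200
  y ← -1.600000 + 0.55·0.409200 = -1.374940
y(0.55) ≈ -1.3749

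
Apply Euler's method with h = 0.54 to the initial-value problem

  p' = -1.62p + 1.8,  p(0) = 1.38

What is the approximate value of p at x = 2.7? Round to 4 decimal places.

1.1111

Euler: p_{n+1} = p_n + h·f(x_n, p_n).
x=0.000000, p=1.380000: f=-0.435600 → p ← 1.380000 + 0.54·(-0.435600) = 1.144776
x=0.540000, p=1.144776: f=-0.054537 → p ← 1.144776 + 0.54·(-0.054537) = 1.115326
x=1.080000, p=1.115326: f=-0.006828 → p ← 1.115326 + 0.54·(-0.006828) = 1.111639
x=1.620000, p=1.111639: f=-0.000855 → p ← 1.111639 + 0.54·(-0.000855) = 1.111177
x=2.160000, p=1.111177: f=-0.000107 → p ← 1.111177 + 0.54·(-0.000107) = 1.111119
p(2.7) ≈ 1.1111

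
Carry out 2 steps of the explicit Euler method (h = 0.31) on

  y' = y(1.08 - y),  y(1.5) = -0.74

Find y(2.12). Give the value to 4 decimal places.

-1.9604

Euler: y_{n+1} = y_n + h·f(x_n, y_n).
x=1.500000, y=-0.740000: f=-1.346800 → y ← -0.740000 + 0.31·(-1.346800) = -1.157508
x=1.810000, y=-1.157508: f=-2.589933 → y ← -1.157508 + 0.31·(-2.589933) = -1.960387
y(2.12) ≈ -1.9604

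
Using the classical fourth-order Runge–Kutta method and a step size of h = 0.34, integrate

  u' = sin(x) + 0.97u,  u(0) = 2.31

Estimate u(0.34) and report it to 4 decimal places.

3.2765

RK4: k1 = f(x_n, u_n); k2 = f(x_n + h/2, u_n + (h/2)·k1); k3 = f(x_n + h/2, u_n + (h/2)·k2); k4 = f(x_n + h, u_n + h·k3); u_{n+1} = u_n + (h/6)·(k1 + 2k2 + 2k3 + k4).
x=0.000000, u=2.310000:
  k1 = f(0.000000, 2.310000) = 2.240700
  k2 = f(0.170000, 2.690919) = 2.779374
  k3 = f(0.170000, 2.782494) = 2.868201
  k4 = f(0.340000, 3.285188) = 3.520120
  u ← 2.310000 + (0.34/6)·(k1 + 2k2 + 2k3 + k4) = 3.276505
u(0.34) ≈ 3.2765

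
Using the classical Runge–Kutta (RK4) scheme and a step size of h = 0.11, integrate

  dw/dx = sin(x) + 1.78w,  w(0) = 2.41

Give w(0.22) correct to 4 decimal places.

3.5928

RK4: k1 = f(x_n, w_n); k2 = f(x_n + h/2, w_n + (h/2)·k1); k3 = f(x_n + h/2, w_n + (h/2)·k2); k4 = f(x_n + h, w_n + h·k3); w_{n+1} = w_n + (h/6)·(k1 + 2k2 + 2k3 + k4).
x=0.000000, w=2.410000:
  k1 = f(0.000000, 2.410000) = 4.289800
  k2 = f(0.055000, 2.645939) = 4.764744
  k3 = f(0.055000, 2.672061) = 4.811241
  k4 = f(0.110000, 2.939236) = 5.341619
  w ← 2.410000 + (0.11/6)·(k1 + 2k2 + 2k3 + k4) = 2.937695
x=0.110000, w=2.937695:
  k1 = f(0.110000, 2.937695) = 5.338876
  k2 = f(0.165000, 3.231334) = 5.916026
  k3 = f(0.165000, 3.263077) = 5.972529
  k4 = f(0.220000, 3.594674) = 6.616749
  w ← 2.937695 + (0.11/6)·(k1 + 2k2 + 2k3 + k4) = 3.592796
w(0.22) ≈ 3.5928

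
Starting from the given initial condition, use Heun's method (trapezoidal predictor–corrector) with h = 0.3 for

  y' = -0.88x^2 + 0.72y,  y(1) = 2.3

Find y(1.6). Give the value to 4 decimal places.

Heun: k1 = f(x_n, y_n); k2 = f(x_n + h, y_n + h·k1); y_{n+1} = y_n + (h/2)·(k1 + k2).
x=1.000000, y=2.300000:
  k1 = f(1.000000, 2.300000) = 0.776000
  k2 = f(1.300000, 2.532800) = 0.336416
  y ← 2.300000 + (0.3/2)·(0.776000 + 0.336416) = 2.466862
x=1.300000, y=2.466862:
  k1 = f(1.300000, 2.466862) = 0.288941
  k2 = f(1.600000, 2.553545) = -0.414248
  y ← 2.466862 + (0.3/2)·(0.288941 + (-0.414248)) = 2.448066
y(1.6) ≈ 2.4481

2.4481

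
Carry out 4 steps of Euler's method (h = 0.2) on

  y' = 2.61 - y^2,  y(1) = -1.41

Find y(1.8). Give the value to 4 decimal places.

Euler: y_{n+1} = y_n + h·f(t_n, y_n).
t=1.000000, y=-1.410000: f=0.621900 → y ← -1.410000 + 0.2·0.621900 = -1.285620
t=1.200000, y=-1.285620: f=0.957181 → y ← -1.285620 + 0.2·0.957181 = -1.094184
t=1.400000, y=-1.094184: f=1.412762 → y ← -1.094184 + 0.2·1.412762 = -0.811631
t=1.600000, y=-0.811631: f=1.951255 → y ← -0.811631 + 0.2·1.951255 = -0.421380
y(1.8) ≈ -0.4214

-0.4214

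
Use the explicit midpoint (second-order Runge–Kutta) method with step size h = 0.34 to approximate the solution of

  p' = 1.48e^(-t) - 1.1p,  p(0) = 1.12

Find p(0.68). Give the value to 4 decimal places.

Midpoint: k1 = f(t_n, p_n); k2 = f(t_n + h/2, p_n + (h/2)·k1); p_{n+1} = p_n + h·k2.
t=0.000000, p=1.120000:
  k1 = f(0.000000, 1.120000) = 0.248000
  k2 = f(0.170000, 1.162160) = -0.029752
  p ← 1.120000 + 0.34·(-0.029752) = 1.109884
t=0.340000, p=1.109884:
  k1 = f(0.340000, 1.109884) = -0.167453
  k2 = f(0.510000, 1.081417) = -0.300826
  p ← 1.109884 + 0.34·(-0.300826) = 1.007604
p(0.68) ≈ 1.0076

1.0076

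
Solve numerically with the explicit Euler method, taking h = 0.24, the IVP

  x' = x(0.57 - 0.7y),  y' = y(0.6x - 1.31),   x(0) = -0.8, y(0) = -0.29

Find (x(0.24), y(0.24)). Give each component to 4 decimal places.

-0.9484, -0.1654

Euler on (x,y): x_{n+1} = x_n + h·x', y_{n+1} = y_n + h·y'.
0.000000: (-0.800000, -0.290000); f=(-0.618400, 0.519100) → (-0.948416, -0.165416)
(x(0.24), y(0.24)) ≈ (-0.9484, -0.1654)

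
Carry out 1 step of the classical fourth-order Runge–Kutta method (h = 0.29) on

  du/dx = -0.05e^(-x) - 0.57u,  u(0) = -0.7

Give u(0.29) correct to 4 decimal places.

RK4: k1 = f(x_n, u_n); k2 = f(x_n + h/2, u_n + (h/2)·k1); k3 = f(x_n + h/2, u_n + (h/2)·k2); k4 = f(x_n + h, u_n + h·k3); u_{n+1} = u_n + (h/6)·(k1 + 2k2 + 2k3 + k4).
x=0.000000, u=-0.700000:
  k1 = f(0.000000, -0.700000) = 0.349000
  k2 = f(0.145000, -0.649395) = 0.326904
  k3 = f(0.145000, -0.652599) = 0.328730
  k4 = f(0.290000, -0.604668) = 0.307248
  u ← -0.700000 + (0.29/6)·(k1 + 2k2 + 2k3 + k4) = -0.604903
u(0.29) ≈ -0.6049

-0.6049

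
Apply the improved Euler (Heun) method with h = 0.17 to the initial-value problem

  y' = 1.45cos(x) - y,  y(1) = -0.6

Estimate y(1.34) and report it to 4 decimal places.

-0.2725

Heun: k1 = f(x_n, y_n); k2 = f(x_n + h, y_n + h·k1); y_{n+1} = y_n + (h/2)·(k1 + k2).
x=1.000000, y=-0.600000:
  k1 = f(1.000000, -0.600000) = 1.383438
  k2 = f(1.170000, -0.364815) = 0.930535
  y ← -0.600000 + (0.17/2)·(1.383438 + 0.930535) = -0.403312
x=1.170000, y=-0.403312:
  k1 = f(1.170000, -0.403312) = 0.969032
  k2 = f(1.340000, -0.238577) = 0.570268
  y ← -0.403312 + (0.17/2)·(0.969032 + 0.570268) = -0.272472
y(1.34) ≈ -0.2725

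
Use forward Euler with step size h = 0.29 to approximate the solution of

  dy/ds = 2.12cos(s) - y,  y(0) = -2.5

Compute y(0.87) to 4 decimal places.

0.3477

Euler: y_{n+1} = y_n + h·f(s_n, y_n).
s=0.000000, y=-2.500000: f=4.620000 → y ← -2.500000 + 0.29·4.620000 = -1.160200
s=0.290000, y=-1.160200: f=3.191677 → y ← -1.160200 + 0.29·3.191677 = -0.234614
s=0.580000, y=-0.234614: f=2.007914 → y ← -0.234614 + 0.29·2.007914 = 0.347682
y(0.87) ≈ 0.3477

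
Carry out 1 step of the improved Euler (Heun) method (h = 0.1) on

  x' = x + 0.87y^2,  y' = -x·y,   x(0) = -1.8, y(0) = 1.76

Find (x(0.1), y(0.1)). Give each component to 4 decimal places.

-1.6532, 2.0960

Heun on (x,y): k1 = f(s_n, state_n); k2 = f(s_n + h, state_n + h·k1); state_{n+1} = state_n + (h/2)·(k1 + k2).
0.000000: (-1.800000, 1.760000)
  k1 = (0.894912, 3.168000)
  predictor → (-1.710509, 2.076800)
  k2 = (2.041887, 3.552385)
  → (-1.653160, 2.096019)
(x(0.1), y(0.1)) ≈ (-1.6532, 2.0960)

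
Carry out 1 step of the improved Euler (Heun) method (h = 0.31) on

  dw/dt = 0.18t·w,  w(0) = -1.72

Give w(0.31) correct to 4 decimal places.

Heun: k1 = f(t_n, w_n); k2 = f(t_n + h, w_n + h·k1); w_{n+1} = w_n + (h/2)·(k1 + k2).
t=0.000000, w=-1.720000:
  k1 = f(0.000000, -1.720000) = 0.000000
  k2 = f(0.310000, -1.720000) = -0.095976
  w ← -1.720000 + (0.31/2)·(0.000000 + (-0.095976)) = -1.734876
w(0.31) ≈ -1.7349

-1.7349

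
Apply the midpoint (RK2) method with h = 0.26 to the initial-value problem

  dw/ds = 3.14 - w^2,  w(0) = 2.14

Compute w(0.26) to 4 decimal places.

Midpoint: k1 = f(s_n, w_n); k2 = f(s_n + h/2, w_n + (h/2)·k1); w_{n+1} = w_n + h·k2.
s=0.000000, w=2.140000:
  k1 = f(0.000000, 2.140000) = -1.439600
  k2 = f(0.130000, 1.952852) = -0.673631
  w ← 2.140000 + 0.26·(-0.673631) = 1.964856
w(0.26) ≈ 1.9649

1.9649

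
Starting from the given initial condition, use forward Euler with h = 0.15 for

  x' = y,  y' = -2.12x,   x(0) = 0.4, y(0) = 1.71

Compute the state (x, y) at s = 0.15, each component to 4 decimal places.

0.6565, 1.5828

Euler on (x,y): x_{n+1} = x_n + h·x', y_{n+1} = y_n + h·y'.
0.000000: (0.400000, 1.710000); f=(1.710000, -0.848000) → (0.656500, 1.582800)
(x(0.15), y(0.15)) ≈ (0.6565, 1.5828)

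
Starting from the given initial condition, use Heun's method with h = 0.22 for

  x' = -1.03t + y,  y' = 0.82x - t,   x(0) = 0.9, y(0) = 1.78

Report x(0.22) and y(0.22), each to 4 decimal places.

Heun on (x,y): k1 = f(t_n, state_n); k2 = f(t_n + h, state_n + h·k1); state_{n+1} = state_n + (h/2)·(k1 + k2).
0.000000: (0.900000, 1.780000)
  k1 = (1.780000, 0.738000)
  predictor → (1.291600, 1.942360)
  k2 = (1.715760, 0.839112)
  → (1.284534, 1.953482)
(x(0.22), y(0.22)) ≈ (1.2845, 1.9535)

1.2845, 1.9535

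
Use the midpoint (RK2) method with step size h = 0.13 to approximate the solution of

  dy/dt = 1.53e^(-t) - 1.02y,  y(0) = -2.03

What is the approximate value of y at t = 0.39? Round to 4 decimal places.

Midpoint: k1 = f(t_n, y_n); k2 = f(t_n + h/2, y_n + (h/2)·k1); y_{n+1} = y_n + h·k2.
t=0.000000, y=-2.030000:
  k1 = f(0.000000, -2.030000) = 3.600600
  k2 = f(0.065000, -1.795961) = 3.265593
  y ← -2.030000 + 0.13·3.265593 = -1.605473
t=0.130000, y=-1.605473:
  k1 = f(0.130000, -1.605473) = 2.981068
  k2 = f(0.195000, -1.411703) = 2.698875
  y ← -1.605473 + 0.13·2.698875 = -1.254619
t=0.260000, y=-1.254619:
  k1 = f(0.260000, -1.254619) = 2.459420
  k2 = f(0.325000, -1.094757) = 2.222119
  y ← -1.254619 + 0.13·2.222119 = -0.965744
y(0.39) ≈ -0.9657

-0.9657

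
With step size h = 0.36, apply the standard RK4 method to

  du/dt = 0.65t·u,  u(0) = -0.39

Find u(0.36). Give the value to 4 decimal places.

-0.4068

RK4: k1 = f(t_n, u_n); k2 = f(t_n + h/2, u_n + (h/2)·k1); k3 = f(t_n + h/2, u_n + (h/2)·k2); k4 = f(t_n + h, u_n + h·k3); u_{n+1} = u_n + (h/6)·(k1 + 2k2 + 2k3 + k4).
t=0.000000, u=-0.390000:
  k1 = f(0.000000, -0.390000) = 0.000000
  k2 = f(0.180000, -0.390000) = -0.045630
  k3 = f(0.180000, -0.398213) = -0.046591
  k4 = f(0.360000, -0.406773) = -0.095185
  u ← -0.390000 + (0.36/6)·(k1 + 2k2 + 2k3 + k4) = -0.406778
u(0.36) ≈ -0.4068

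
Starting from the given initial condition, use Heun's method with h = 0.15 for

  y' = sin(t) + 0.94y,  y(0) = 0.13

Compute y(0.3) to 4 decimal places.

0.2201

Heun: k1 = f(t_n, y_n); k2 = f(t_n + h, y_n + h·k1); y_{n+1} = y_n + (h/2)·(k1 + k2).
t=0.000000, y=0.130000:
  k1 = f(0.000000, 0.130000) = 0.122200
  k2 = f(0.150000, 0.148330) = 0.288868
  y ← 0.130000 + (0.15/2)·(0.122200 + 0.288868) = 0.160830
t=0.150000, y=0.160830:
  k1 = f(0.150000, 0.160830) = 0.300618
  k2 = f(0.300000, 0.205923) = 0.489088
  y ← 0.160830 + (0.15/2)·(0.300618 + 0.489088) = 0.220058
y(0.3) ≈ 0.2201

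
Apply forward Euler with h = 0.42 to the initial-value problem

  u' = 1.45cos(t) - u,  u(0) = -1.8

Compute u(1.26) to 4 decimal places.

Euler: u_{n+1} = u_n + h·f(t_n, u_n).
t=0.000000, u=-1.800000: f=3.250000 → u ← -1.800000 + 0.42·3.250000 = -0.435000
t=0.420000, u=-0.435000: f=1.758979 → u ← -0.435000 + 0.42·1.758979 = 0.303771
t=0.840000, u=0.303771: f=0.664050 → u ← 0.303771 + 0.42·0.664050 = 0.582672
u(1.26) ≈ 0.5827

0.5827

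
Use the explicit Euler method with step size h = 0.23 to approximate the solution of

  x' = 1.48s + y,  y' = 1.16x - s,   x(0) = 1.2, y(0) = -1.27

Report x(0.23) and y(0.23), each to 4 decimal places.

0.9079, -0.9498

Euler on (x,y): x_{n+1} = x_n + h·x', y_{n+1} = y_n + h·y'.
0.000000: (1.200000, -1.270000); f=(-1.270000, 1.392000) → (0.907900, -0.949840)
(x(0.23), y(0.23)) ≈ (0.9079, -0.9498)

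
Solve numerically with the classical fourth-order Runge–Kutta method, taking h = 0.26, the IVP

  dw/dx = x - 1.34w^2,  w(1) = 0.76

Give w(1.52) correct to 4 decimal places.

RK4: k1 = f(x_n, w_n); k2 = f(x_n + h/2, w_n + (h/2)·k1); k3 = f(x_n + h/2, w_n + (h/2)·k2); k4 = f(x_n + h, w_n + h·k3); w_{n+1} = w_n + (h/6)·(k1 + 2k2 + 2k3 + k4).
x=1.000000, w=0.760000:
  k1 = f(1.000000, 0.760000) = 0.226016
  k2 = f(1.130000, 0.789382) = 0.295014
  k3 = f(1.130000, 0.798352) = 0.275930
  k4 = f(1.260000, 0.831742) = 0.332995
  w ← 0.760000 + (0.26/6)·(k1 + 2k2 + 2k3 + k4) = 0.833706
x=1.260000, w=0.833706:
  k1 = f(1.260000, 0.833706) = 0.328613
  k2 = f(1.390000, 0.876425) = 0.360717
  k3 = f(1.390000, 0.880599) = 0.350891
  k4 = f(1.520000, 0.924937) = 0.373618
  w ← 0.833706 + (0.26/6)·(k1 + 2k2 + 2k3 + k4) = 0.925808
w(1.52) ≈ 0.9258

0.9258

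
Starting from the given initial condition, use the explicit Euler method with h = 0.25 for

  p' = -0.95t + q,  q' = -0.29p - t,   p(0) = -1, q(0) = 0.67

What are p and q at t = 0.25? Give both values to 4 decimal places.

Euler on (p,q): p_{n+1} = p_n + h·p', q_{n+1} = q_n + h·q'.
0.000000: (-1.000000, 0.670000); f=(0.670000, 0.290000) → (-0.832500, 0.742500)
(p(0.25), q(0.25)) ≈ (-0.8325, 0.7425)

-0.8325, 0.7425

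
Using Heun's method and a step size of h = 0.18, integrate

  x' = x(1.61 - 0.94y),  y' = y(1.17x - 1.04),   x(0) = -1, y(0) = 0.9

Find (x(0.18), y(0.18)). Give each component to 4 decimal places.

Heun on (x,y): k1 = f(t_n, state_n); k2 = f(t_n + h, state_n + h·k1); state_{n+1} = state_n + (h/2)·(k1 + k2).
0.000000: (-1.000000, 0.900000)
  k1 = (-0.764000, -1.989000)
  predictor → (-1.137520, 0.541980)
  k2 = (-1.251885, -1.284980)
  → (-1.181430, 0.605342)
(x(0.18), y(0.18)) ≈ (-1.1814, 0.6053)

-1.1814, 0.6053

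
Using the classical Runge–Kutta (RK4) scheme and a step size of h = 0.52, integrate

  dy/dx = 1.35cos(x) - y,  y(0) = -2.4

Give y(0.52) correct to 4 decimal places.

RK4: k1 = f(x_n, y_n); k2 = f(x_n + h/2, y_n + (h/2)·k1); k3 = f(x_n + h/2, y_n + (h/2)·k2); k4 = f(x_n + h, y_n + h·k3); y_{n+1} = y_n + (h/6)·(k1 + 2k2 + 2k3 + k4).
x=0.000000, y=-2.400000:
  k1 = f(0.000000, -2.400000) = 3.750000
  k2 = f(0.260000, -1.425000) = 2.729626
  k3 = f(0.260000, -1.690297) = 2.994924
  k4 = f(0.520000, -0.842640) = 2.014196
  y ← -2.400000 + (0.52/6)·(k1 + 2k2 + 2k3 + k4) = -0.908181
y(0.52) ≈ -0.9082

-0.9082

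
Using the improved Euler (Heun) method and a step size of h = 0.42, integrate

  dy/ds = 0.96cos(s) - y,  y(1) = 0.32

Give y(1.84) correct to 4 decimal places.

Heun: k1 = f(s_n, y_n); k2 = f(s_n + h, y_n + h·k1); y_{n+1} = y_n + (h/2)·(k1 + k2).
s=1.000000, y=0.320000:
  k1 = f(1.000000, 0.320000) = 0.198690
  k2 = f(1.420000, 0.403450) = -0.259233
  y ← 0.320000 + (0.42/2)·(0.198690 + (-0.259233)) = 0.307286
s=1.420000, y=0.307286:
  k1 = f(1.420000, 0.307286) = -0.163069
  k2 = f(1.840000, 0.238797) = -0.494122
  y ← 0.307286 + (0.42/2)·(-0.163069 + (-0.494122)) = 0.169276
y(1.84) ≈ 0.1693

0.1693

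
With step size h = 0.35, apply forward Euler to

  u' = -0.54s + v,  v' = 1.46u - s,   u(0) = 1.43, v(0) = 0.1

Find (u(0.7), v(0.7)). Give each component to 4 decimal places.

1.6896, 1.4568

Euler on (u,v): u_{n+1} = u_n + h·u', v_{n+1} = v_n + h·v'.
0.000000: (1.430000, 0.100000); f=(0.100000, 2.087800) → (1.465000, 0.830730)
0.350000: (1.465000, 0.830730); f=(0.641730, 1.788900) → (1.689605, 1.456845)
(u(0.7), v(0.7)) ≈ (1.6896, 1.4568)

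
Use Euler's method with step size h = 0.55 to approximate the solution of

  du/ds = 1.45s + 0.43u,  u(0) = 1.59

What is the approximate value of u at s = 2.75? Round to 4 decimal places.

Euler: u_{n+1} = u_n + h·f(s_n, u_n).
s=0.000000, u=1.590000: f=0.683700 → u ← 1.590000 + 0.55·0.683700 = 1.966035
s=0.550000, u=1.966035: f=1.642895 → u ← 1.966035 + 0.55·1.642895 = 2.869627
s=1.100000, u=2.869627: f=2.828940 → u ← 2.869627 + 0.55·2.828940 = 4.425544
s=1.650000, u=4.425544: f=4.295484 → u ← 4.425544 + 0.55·4.295484 = 6.788060
s=2.200000, u=6.788060: f=6.108866 → u ← 6.788060 + 0.55·6.108866 = 10.147937
u(2.75) ≈ 10.1479

10.1479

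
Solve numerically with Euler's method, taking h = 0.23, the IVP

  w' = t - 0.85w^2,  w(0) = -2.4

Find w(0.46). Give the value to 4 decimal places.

Euler: w_{n+1} = w_n + h·f(t_n, w_n).
t=0.000000, w=-2.400000: f=-4.896000 → w ← -2.400000 + 0.23·(-4.896000) = -3.526080
t=0.230000, w=-3.526080: f=-10.338254 → w ← -3.526080 + 0.23·(-10.338254) = -5.903878
w(0.46) ≈ -5.9039

-5.9039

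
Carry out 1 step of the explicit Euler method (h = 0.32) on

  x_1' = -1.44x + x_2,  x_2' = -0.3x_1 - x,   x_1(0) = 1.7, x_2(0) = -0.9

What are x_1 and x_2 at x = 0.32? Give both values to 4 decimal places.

1.4120, -1.0632

Euler on (x_1,x_2): x_1_{n+1} = x_1_n + h·x_1', x_2_{n+1} = x_2_n + h·x_2'.
0.000000: (1.700000, -0.900000); f=(-0.900000, -0.510000) → (1.412000, -1.063200)
(x_1(0.32), x_2(0.32)) ≈ (1.4120, -1.0632)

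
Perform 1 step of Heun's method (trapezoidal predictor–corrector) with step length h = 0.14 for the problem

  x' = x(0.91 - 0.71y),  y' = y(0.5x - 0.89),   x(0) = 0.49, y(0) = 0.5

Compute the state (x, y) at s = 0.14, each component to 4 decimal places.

Heun on (x,y): k1 = f(s_n, state_n); k2 = f(s_n + h, state_n + h·k1); state_{n+1} = state_n + (h/2)·(k1 + k2).
0.000000: (0.490000, 0.500000)
  k1 = (0.271950, -0.322500)
  predictor → (0.528073, 0.454850)
  k2 = (0.310009, -0.284719)
  → (0.530737, 0.457495)
(x(0.14), y(0.14)) ≈ (0.5307, 0.4575)

0.5307, 0.4575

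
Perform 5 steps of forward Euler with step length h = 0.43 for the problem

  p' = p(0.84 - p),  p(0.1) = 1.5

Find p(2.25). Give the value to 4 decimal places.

Euler: p_{n+1} = p_n + h·f(t_n, p_n).
t=0.100000, p=1.500000: f=-0.990000 → p ← 1.500000 + 0.43·(-0.990000) = 1.074300
t=0.530000, p=1.074300: f=-0.251708 → p ← 1.074300 + 0.43·(-0.251708) = 0.966065
t=0.960000, p=0.966065: f=-0.121787 → p ← 0.966065 + 0.43·(-0.121787) = 0.913697
t=1.390000, p=0.913697: f=-0.067337 → p ← 0.913697 + 0.43·(-0.067337) = 0.884742
t=1.820000, p=0.884742: f=-0.039585 → p ← 0.884742 + 0.43·(-0.039585) = 0.867720
p(2.25) ≈ 0.8677

0.8677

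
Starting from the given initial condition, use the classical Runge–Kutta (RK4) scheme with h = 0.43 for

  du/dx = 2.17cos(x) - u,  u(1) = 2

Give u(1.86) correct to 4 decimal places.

RK4: k1 = f(x_n, u_n); k2 = f(x_n + h/2, u_n + (h/2)·k1); k3 = f(x_n + h/2, u_n + (h/2)·k2); k4 = f(x_n + h, u_n + h·k3); u_{n+1} = u_n + (h/6)·(k1 + 2k2 + 2k3 + k4).
x=1.000000, u=2.000000:
  k1 = f(1.000000, 2.000000) = -0.827544
  k2 = f(1.215000, 1.822078) = -1.066187
  k3 = f(1.215000, 1.770770) = -1.014879
  k4 = f(1.430000, 1.563602) = -1.259083
  u ← 2.000000 + (0.43/6)·(k1 + 2k2 + 2k3 + k4) = 1.552172
x=1.430000, u=1.552172:
  k1 = f(1.430000, 1.552172) = -1.247653
  k2 = f(1.645000, 1.283927) = -1.444801
  k3 = f(1.645000, 1.241540) = -1.402414
  k4 = f(1.860000, 0.949134) = -1.567994
  u ← 1.552172 + (0.43/6)·(k1 + 2k2 + 2k3 + k4) = 0.942283
u(1.86) ≈ 0.9423

0.9423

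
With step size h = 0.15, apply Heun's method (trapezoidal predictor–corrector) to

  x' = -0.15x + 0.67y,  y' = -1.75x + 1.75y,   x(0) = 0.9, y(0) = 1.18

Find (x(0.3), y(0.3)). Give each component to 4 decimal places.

Heun on (x,y): k1 = f(t_n, state_n); k2 = f(t_n + h, state_n + h·k1); state_{n+1} = state_n + (h/2)·(k1 + k2).
0.000000: (0.900000, 1.180000)
  k1 = (0.655600, 0.490000)
  predictor → (0.998340, 1.253500)
  k2 = (0.690094, 0.446530)
  → (1.000927, 1.250240)
0.150000: (1.000927, 1.250240)
  k1 = (0.687522, 0.436297)
  predictor → (1.104055, 1.315684)
  k2 = (0.715900, 0.370351)
  → (1.106184, 1.310738)
(x(0.3), y(0.3)) ≈ (1.1062, 1.3107)

1.1062, 1.3107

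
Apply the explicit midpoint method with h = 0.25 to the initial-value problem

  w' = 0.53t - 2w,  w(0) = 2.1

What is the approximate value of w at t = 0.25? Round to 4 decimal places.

1.3291

Midpoint: k1 = f(t_n, w_n); k2 = f(t_n + h/2, w_n + (h/2)·k1); w_{n+1} = w_n + h·k2.
t=0.000000, w=2.100000:
  k1 = f(0.000000, 2.100000) = -4.200000
  k2 = f(0.125000, 1.575000) = -3.083750
  w ← 2.100000 + 0.25·(-3.083750) = 1.329063
w(0.25) ≈ 1.3291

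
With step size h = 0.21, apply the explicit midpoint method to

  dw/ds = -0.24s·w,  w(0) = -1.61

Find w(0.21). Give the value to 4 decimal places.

Midpoint: k1 = f(s_n, w_n); k2 = f(s_n + h/2, w_n + (h/2)·k1); w_{n+1} = w_n + h·k2.
s=0.000000, w=-1.610000:
  k1 = f(0.000000, -1.610000) = 0.000000
  k2 = f(0.105000, -1.610000) = 0.040572
  w ← -1.610000 + 0.21·0.040572 = -1.601480
w(0.21) ≈ -1.6015

-1.6015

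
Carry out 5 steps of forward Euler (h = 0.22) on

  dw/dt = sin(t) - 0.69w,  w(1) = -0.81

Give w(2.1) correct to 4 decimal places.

0.4186

Euler: w_{n+1} = w_n + h·f(t_n, w_n).
t=1.000000, w=-0.810000: f=1.400371 → w ← -0.810000 + 0.22·1.400371 = -0.501918
t=1.220000, w=-0.501918: f=1.285423 → w ← -0.501918 + 0.22·1.285423 = -0.219125
t=1.440000, w=-0.219125: f=1.142655 → w ← -0.219125 + 0.22·1.142655 = 0.032259
t=1.660000, w=0.032259: f=0.973765 → w ← 0.032259 + 0.22·0.973765 = 0.246487
t=1.880000, w=0.246487: f=0.782500 → w ← 0.246487 + 0.22·0.782500 = 0.418637
w(2.1) ≈ 0.4186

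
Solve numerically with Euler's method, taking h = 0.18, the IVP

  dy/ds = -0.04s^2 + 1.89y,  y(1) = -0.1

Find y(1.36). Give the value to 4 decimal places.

Euler: y_{n+1} = y_n + h·f(s_n, y_n).
s=1.000000, y=-0.100000: f=-0.229000 → y ← -0.100000 + 0.18·(-0.229000) = -0.141220
s=1.180000, y=-0.141220: f=-0.322602 → y ← -0.141220 + 0.18·(-0.322602) = -0.199288
y(1.36) ≈ -0.1993

-0.1993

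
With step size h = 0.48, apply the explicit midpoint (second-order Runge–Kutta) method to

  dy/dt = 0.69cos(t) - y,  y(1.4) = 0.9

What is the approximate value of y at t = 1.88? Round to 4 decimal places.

0.5353

Midpoint: k1 = f(t_n, y_n); k2 = f(t_n + h/2, y_n + (h/2)·k1); y_{n+1} = y_n + h·k2.
t=1.400000, y=0.900000:
  k1 = f(1.400000, 0.900000) = -0.782723
  k2 = f(1.640000, 0.712147) = -0.759859
  y ← 0.900000 + 0.48·(-0.759859) = 0.535268
y(1.88) ≈ 0.5353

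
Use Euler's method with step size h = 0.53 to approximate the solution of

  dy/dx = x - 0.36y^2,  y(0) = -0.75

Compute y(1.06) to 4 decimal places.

-0.7167

Euler: y_{n+1} = y_n + h·f(x_n, y_n).
x=0.000000, y=-0.750000: f=-0.202500 → y ← -0.750000 + 0.53·(-0.202500) = -0.857325
x=0.530000, y=-0.857325: f=0.265398 → y ← -0.857325 + 0.53·0.265398 = -0.716664
y(1.06) ≈ -0.7167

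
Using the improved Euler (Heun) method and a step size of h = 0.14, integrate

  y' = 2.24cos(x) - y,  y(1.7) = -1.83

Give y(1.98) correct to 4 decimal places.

-1.5341

Heun: k1 = f(x_n, y_n); k2 = f(x_n + h, y_n + h·k1); y_{n+1} = y_n + (h/2)·(k1 + k2).
x=1.700000, y=-1.830000:
  k1 = f(1.700000, -1.830000) = 1.541388
  k2 = f(1.840000, -1.614206) = 1.018447
  y ← -1.830000 + (0.14/2)·(1.541388 + 1.018447) = -1.650812
x=1.840000, y=-1.650812:
  k1 = f(1.840000, -1.650812) = 1.055052
  k2 = f(1.980000, -1.503104) = 0.611856
  y ← -1.650812 + (0.14/2)·(1.055052 + 0.611856) = -1.534128
y(1.98) ≈ -1.5341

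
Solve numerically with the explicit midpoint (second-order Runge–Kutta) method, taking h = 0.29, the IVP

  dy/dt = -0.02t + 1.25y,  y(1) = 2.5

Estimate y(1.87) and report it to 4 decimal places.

7.2418

Midpoint: k1 = f(t_n, y_n); k2 = f(t_n + h/2, y_n + (h/2)·k1); y_{n+1} = y_n + h·k2.
t=1.000000, y=2.500000:
  k1 = f(1.000000, 2.500000) = 3.105000
  k2 = f(1.145000, 2.950225) = 3.664881
  y ← 2.500000 + 0.29·3.664881 = 3.562816
t=1.290000, y=3.562816:
  k1 = f(1.290000, 3.562816) = 4.427719
  k2 = f(1.435000, 4.204835) = 5.227344
  y ← 3.562816 + 0.29·5.227344 = 5.078745
t=1.580000, y=5.078745:
  k1 = f(1.580000, 5.078745) = 6.316832
  k2 = f(1.725000, 5.994686) = 7.458857
  y ← 5.078745 + 0.29·7.458857 = 7.241814
y(1.87) ≈ 7.2418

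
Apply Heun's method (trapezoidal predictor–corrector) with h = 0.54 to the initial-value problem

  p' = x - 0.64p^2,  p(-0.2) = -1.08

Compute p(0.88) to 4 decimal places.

-2.8983

Heun: k1 = f(x_n, p_n); k2 = f(x_n + h, p_n + h·k1); p_{n+1} = p_n + (h/2)·(k1 + k2).
x=-0.200000, p=-1.080000:
  k1 = f(-0.200000, -1.080000) = -0.946496
  k2 = f(0.340000, -1.591108) = -1.280239
  p ← -1.080000 + (0.54/2)·(-0.946496 + (-1.280239)) = -1.681219
x=0.340000, p=-1.681219:
  k1 = f(0.340000, -1.681219) = -1.468957
  k2 = f(0.880000, -2.474456) = -3.038675
  p ← -1.681219 + (0.54/2)·(-1.468957 + (-3.038675)) = -2.898279
p(0.88) ≈ -2.8983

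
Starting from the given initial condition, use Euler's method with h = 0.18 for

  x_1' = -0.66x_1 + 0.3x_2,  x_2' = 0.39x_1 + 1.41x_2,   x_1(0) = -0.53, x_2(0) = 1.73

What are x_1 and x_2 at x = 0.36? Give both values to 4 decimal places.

-0.2141, 2.6467

Euler on (x_1,x_2): x_1_{n+1} = x_1_n + h·x_1', x_2_{n+1} = x_2_n + h·x_2'.
0.000000: (-0.530000, 1.730000); f=(0.868800, 2.232600) → (-0.373616, 2.131868)
0.180000: (-0.373616, 2.131868); f=(0.886147, 2.860224) → (-0.214110, 2.646708)
(x_1(0.36), x_2(0.36)) ≈ (-0.2141, 2.6467)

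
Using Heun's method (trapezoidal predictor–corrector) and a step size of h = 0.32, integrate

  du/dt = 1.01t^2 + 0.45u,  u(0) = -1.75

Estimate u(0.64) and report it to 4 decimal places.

-2.2278

Heun: k1 = f(t_n, u_n); k2 = f(t_n + h, u_n + h·k1); u_{n+1} = u_n + (h/2)·(k1 + k2).
t=0.000000, u=-1.750000:
  k1 = f(0.000000, -1.750000) = -0.787500
  k2 = f(0.320000, -2.002000) = -0.797476
  u ← -1.750000 + (0.32/2)·(-0.787500 + (-0.797476)) = -2.003596
t=0.320000, u=-2.003596:
  k1 = f(0.320000, -2.003596) = -0.798194
  k2 = f(0.640000, -2.259018) = -0.602862
  u ← -2.003596 + (0.32/2)·(-0.798194 + (-0.602862)) = -2.227765
u(0.64) ≈ -2.2278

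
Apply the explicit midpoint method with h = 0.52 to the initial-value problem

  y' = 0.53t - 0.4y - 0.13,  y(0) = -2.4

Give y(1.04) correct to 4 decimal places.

-1.4403

Midpoint: k1 = f(t_n, y_n); k2 = f(t_n + h/2, y_n + (h/2)·k1); y_{n+1} = y_n + h·k2.
t=0.000000, y=-2.400000:
  k1 = f(0.000000, -2.400000) = 0.830000
  k2 = f(0.260000, -2.184200) = 0.881480
  y ← -2.400000 + 0.52·0.881480 = -1.941630
t=0.520000, y=-1.941630:
  k1 = f(0.520000, -1.941630) = 0.922252
  k2 = f(0.780000, -1.701845) = 0.964138
  y ← -1.941630 + 0.52·0.964138 = -1.440279
y(1.04) ≈ -1.4403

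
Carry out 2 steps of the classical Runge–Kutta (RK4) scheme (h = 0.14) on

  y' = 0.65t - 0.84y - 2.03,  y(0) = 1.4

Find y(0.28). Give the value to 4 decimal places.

0.6237

RK4: k1 = f(t_n, y_n); k2 = f(t_n + h/2, y_n + (h/2)·k1); k3 = f(t_n + h/2, y_n + (h/2)·k2); k4 = f(t_n + h, y_n + h·k3); y_{n+1} = y_n + (h/6)·(k1 + 2k2 + 2k3 + k4).
t=0.000000, y=1.400000:
  k1 = f(0.000000, 1.400000) = -3.206000
  k2 = f(0.070000, 1.175580) = -2.971987
  k3 = f(0.070000, 1.191961) = -2.985747
  k4 = f(0.140000, 0.981995) = -2.763876
  y ← 1.400000 + (0.14/6)·(k1 + 2k2 + 2k3 + k4) = 0.982675
t=0.140000, y=0.982675:
  k1 = f(0.140000, 0.982675) = -2.764447
  k2 = f(0.210000, 0.789164) = -2.556398
  k3 = f(0.210000, 0.803727) = -2.568631
  k4 = f(0.280000, 0.623067) = -2.371376
  y ← 0.982675 + (0.14/6)·(k1 + 2k2 + 2k3 + k4) = 0.623671
y(0.28) ≈ 0.6237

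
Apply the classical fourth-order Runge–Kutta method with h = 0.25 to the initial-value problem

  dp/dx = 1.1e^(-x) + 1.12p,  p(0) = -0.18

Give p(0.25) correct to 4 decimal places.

0.0443

RK4: k1 = f(x_n, p_n); k2 = f(x_n + h/2, p_n + (h/2)·k1); k3 = f(x_n + h/2, p_n + (h/2)·k2); k4 = f(x_n + h, p_n + h·k3); p_{n+1} = p_n + (h/6)·(k1 + 2k2 + 2k3 + k4).
x=0.000000, p=-0.180000:
  k1 = f(0.000000, -0.180000) = 0.898400
  k2 = f(0.125000, -0.067700) = 0.894923
  k3 = f(0.125000, -0.068135) = 0.894436
  k4 = f(0.250000, 0.043609) = 0.905523
  p ← -0.180000 + (0.25/6)·(k1 + 2k2 + 2k3 + k4) = 0.044277
p(0.25) ≈ 0.0443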